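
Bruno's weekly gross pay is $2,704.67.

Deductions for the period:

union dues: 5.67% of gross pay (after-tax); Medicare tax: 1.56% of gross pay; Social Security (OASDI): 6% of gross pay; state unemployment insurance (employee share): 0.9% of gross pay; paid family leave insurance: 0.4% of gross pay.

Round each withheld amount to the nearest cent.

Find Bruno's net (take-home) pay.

$2,311.69

State unemployment insurance (employee share): $2,704.67 × 0.009 = $24.34
Medicare tax: $2,704.67 × 0.0156 = $42.19
Paid family leave insurance: $2,704.67 × 0.004 = $10.82
Social Security (OASDI): $2,704.67 × 0.06 = $162.28
Union dues: $2,704.67 × 0.0567 = $153.35
Total deductions = $24.34 + $42.19 + $10.82 + $162.28 + $153.35 = $392.98
Net pay = $2,704.67 − $392.98 = $2,311.69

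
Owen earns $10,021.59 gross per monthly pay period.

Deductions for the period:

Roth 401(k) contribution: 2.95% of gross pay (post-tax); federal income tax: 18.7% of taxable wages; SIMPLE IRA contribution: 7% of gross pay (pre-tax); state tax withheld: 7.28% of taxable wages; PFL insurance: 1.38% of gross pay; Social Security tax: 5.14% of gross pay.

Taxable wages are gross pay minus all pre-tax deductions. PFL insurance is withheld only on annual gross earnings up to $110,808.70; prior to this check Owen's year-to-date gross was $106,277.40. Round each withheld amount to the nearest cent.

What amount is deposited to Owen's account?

$6,025.45

SIMPLE IRA contribution: $10,021.59 × 0.07 = $701.51
Taxable wages = $10,021.59 − $701.51 = $9,320.08
State tax withheld: $9,320.08 × 0.0728 = $678.50
Federal income tax: $9,320.08 × 0.187 = $1,742.85
Social Security tax: $10,021.59 × 0.0514 = $515.11
PFL insurance: only $110,808.70 − $106,277.40 = $4,531.30 of this check is subject → $4,531.30 × 0.0138 = $62.53
Roth 401(k) contribution: $10,021.59 × 0.0295 = $295.64
Total deductions = $701.51 + $678.50 + $1,742.85 + $515.11 + $62.53 + $295.64 = $3,996.14
Net pay = $10,021.59 − $3,996.14 = $6,025.45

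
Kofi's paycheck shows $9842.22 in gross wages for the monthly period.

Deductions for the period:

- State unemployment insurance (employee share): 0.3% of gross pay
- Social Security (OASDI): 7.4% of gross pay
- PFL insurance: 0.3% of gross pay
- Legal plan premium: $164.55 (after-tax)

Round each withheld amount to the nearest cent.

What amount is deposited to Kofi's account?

$8890.29

PFL insurance: $9842.22 × 0.003 = $29.53
Social Security (OASDI): $9842.22 × 0.074 = $728.32
State unemployment insurance (employee share): $9842.22 × 0.003 = $29.53
Legal plan premium: $164.55
Total deductions = $29.53 + $728.32 + $29.53 + $164.55 = $951.93
Net pay = $9842.22 − $951.93 = $8890.29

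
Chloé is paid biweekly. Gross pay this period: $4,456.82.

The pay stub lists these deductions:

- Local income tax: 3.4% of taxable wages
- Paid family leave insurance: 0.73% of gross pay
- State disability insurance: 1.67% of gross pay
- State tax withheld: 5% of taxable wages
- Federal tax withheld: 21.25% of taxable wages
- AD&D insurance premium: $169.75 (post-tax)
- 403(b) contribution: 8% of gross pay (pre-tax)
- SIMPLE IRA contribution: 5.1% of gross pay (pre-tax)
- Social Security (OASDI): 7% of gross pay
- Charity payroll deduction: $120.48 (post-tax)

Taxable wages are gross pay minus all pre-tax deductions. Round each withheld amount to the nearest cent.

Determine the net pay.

403(b) contribution: $4,456.82 × 0.08 = $356.55
SIMPLE IRA contribution: $4,456.82 × 0.051 = $227.30
Pre-tax total = $356.55 + $227.30 = $583.85
Taxable wages = $4,456.82 − $583.85 = $3,872.97
Local income tax: $3,872.97 × 0.034 = $131.68
Federal tax withheld: $3,872.97 × 0.2125 = $823.01
State tax withheld: $3,872.97 × 0.05 = $193.65
State disability insurance: $4,456.82 × 0.0167 = $74.43
Paid family leave insurance: $4,456.82 × 0.0073 = $32.53
Social Security (OASDI): $4,456.82 × 0.07 = $311.98
AD&D insurance premium: $169.75
Charity payroll deduction: $120.48
Total deductions = $356.55 + $227.30 + $131.68 + $823.01 + $193.65 + $74.43 + $32.53 + $311.98 + $169.75 + $120.48 = $2,441.36
Net pay = $4,456.82 − $2,441.36 = $2,015.46

$2,015.46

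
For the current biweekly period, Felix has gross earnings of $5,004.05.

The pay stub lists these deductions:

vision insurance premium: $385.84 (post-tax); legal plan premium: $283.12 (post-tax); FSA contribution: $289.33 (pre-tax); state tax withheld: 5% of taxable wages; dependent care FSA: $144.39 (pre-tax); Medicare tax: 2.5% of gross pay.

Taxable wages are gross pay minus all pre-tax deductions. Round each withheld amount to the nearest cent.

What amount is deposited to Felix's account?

$3,547.75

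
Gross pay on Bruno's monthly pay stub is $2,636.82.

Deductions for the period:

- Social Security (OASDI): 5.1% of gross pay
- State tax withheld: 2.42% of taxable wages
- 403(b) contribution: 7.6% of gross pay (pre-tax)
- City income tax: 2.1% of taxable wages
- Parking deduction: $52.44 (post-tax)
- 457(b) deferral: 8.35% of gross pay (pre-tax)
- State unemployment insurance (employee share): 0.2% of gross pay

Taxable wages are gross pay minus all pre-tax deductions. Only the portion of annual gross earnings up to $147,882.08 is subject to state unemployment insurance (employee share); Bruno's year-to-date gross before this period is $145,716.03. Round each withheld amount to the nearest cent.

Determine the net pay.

$1,924.83

457(b) deferral: $2,636.82 × 0.0835 = $220.17
403(b) contribution: $2,636.82 × 0.076 = $200.40
Pre-tax total = $220.17 + $200.40 = $420.57
Taxable wages = $2,636.82 − $420.57 = $2,216.25
City income tax: $2,216.25 × 0.021 = $46.54
State tax withheld: $2,216.25 × 0.0242 = $53.63
Social Security (OASDI): $2,636.82 × 0.051 = $134.48
State unemployment insurance (employee share): only $147,882.08 − $145,716.03 = $2,166.05 of this check is subject → $2,166.05 × 0.002 = $4.33
Parking deduction: $52.44
Total deductions = $220.17 + $200.40 + $46.54 + $53.63 + $134.48 + $4.33 + $52.44 = $711.99
Net pay = $2,636.82 − $711.99 = $1,924.83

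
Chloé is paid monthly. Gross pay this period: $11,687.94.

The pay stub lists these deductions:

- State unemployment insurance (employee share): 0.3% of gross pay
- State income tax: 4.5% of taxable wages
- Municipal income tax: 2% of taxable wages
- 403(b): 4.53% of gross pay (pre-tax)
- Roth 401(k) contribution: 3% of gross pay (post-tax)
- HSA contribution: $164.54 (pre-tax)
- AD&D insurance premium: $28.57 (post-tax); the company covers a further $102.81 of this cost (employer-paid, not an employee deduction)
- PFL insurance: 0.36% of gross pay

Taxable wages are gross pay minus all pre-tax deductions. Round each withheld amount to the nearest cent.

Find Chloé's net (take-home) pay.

403(b): $11,687.94 × 0.0453 = $529.46
HSA contribution: $164.54
Pre-tax total = $529.46 + $164.54 = $694.00
Taxable wages = $11,687.94 − $694.00 = $10,993.94
State income tax: $10,993.94 × 0.045 = $494.73
Municipal income tax: $10,993.94 × 0.02 = $219.88
State unemployment insurance (employee share): $11,687.94 × 0.003 = $35.06
PFL insurance: $11,687.94 × 0.0036 = $42.08
AD&D insurance premium: $28.57
Roth 401(k) contribution: $11,687.94 × 0.03 = $350.64
(Employer's $102.81 toward AD&D insurance premium is not withheld from the employee.)
Total deductions = $529.46 + $164.54 + $494.73 + $219.88 + $35.06 + $42.08 + $28.57 + $350.64 = $1,864.96
Net pay = $11,687.94 − $1,864.96 = $9,822.98

$9,822.98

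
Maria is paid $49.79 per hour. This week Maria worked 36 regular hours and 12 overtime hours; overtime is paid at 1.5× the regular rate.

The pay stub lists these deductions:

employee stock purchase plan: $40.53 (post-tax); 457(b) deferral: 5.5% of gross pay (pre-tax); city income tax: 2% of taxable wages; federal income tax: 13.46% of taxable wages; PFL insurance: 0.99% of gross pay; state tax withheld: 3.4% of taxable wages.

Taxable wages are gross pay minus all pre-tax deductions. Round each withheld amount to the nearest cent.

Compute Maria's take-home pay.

$1,994.43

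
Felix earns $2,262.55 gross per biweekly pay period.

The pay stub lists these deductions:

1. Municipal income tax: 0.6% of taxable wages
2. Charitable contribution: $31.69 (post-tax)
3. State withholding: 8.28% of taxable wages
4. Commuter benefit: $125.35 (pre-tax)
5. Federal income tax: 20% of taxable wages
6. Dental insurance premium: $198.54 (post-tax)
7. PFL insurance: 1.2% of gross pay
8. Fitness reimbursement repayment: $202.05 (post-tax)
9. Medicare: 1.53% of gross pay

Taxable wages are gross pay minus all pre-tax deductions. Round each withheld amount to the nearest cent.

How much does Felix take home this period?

$1,025.93

Commuter benefit: $125.35
Taxable wages = $2,262.55 − $125.35 = $2,137.20
Federal income tax: $2,137.20 × 0.2 = $427.44
State withholding: $2,137.20 × 0.0828 = $176.96
Municipal income tax: $2,137.20 × 0.006 = $12.82
PFL insurance: $2,262.55 × 0.012 = $27.15
Medicare: $2,262.55 × 0.0153 = $34.62
Dental insurance premium: $198.54
Fitness reimbursement repayment: $202.05
Charitable contribution: $31.69
Total deductions = $125.35 + $427.44 + $176.96 + $12.82 + $27.15 + $34.62 + $198.54 + $202.05 + $31.69 = $1,236.62
Net pay = $2,262.55 − $1,236.62 = $1,025.93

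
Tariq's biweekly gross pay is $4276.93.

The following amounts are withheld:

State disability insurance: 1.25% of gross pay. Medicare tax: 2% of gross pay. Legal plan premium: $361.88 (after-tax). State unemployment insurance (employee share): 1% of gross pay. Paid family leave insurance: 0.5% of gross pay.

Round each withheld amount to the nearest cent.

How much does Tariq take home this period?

$3711.90

State disability insurance: $4276.93 × 0.0125 = $53.46
Paid family leave insurance: $4276.93 × 0.005 = $21.38
Medicare tax: $4276.93 × 0.02 = $85.54
State unemployment insurance (employee share): $4276.93 × 0.01 = $42.77
Legal plan premium: $361.88
Total deductions = $53.46 + $21.38 + $85.54 + $42.77 + $361.88 = $565.03
Net pay = $4276.93 − $565.03 = $3711.90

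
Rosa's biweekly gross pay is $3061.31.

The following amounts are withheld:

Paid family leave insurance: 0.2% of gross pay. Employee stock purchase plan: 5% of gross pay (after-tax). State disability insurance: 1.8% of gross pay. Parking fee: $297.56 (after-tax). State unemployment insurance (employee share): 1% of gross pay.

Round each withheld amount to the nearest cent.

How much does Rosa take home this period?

$2518.85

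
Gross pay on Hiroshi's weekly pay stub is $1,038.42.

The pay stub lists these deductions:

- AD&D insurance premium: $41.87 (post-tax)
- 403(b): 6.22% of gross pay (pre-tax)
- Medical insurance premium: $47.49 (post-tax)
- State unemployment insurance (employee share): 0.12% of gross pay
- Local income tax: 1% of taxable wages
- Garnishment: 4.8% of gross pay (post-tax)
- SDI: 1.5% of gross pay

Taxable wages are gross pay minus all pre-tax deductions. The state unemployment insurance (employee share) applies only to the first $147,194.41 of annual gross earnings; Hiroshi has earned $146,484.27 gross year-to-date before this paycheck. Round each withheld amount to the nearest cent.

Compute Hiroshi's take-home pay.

$808.46

403(b): $1,038.42 × 0.0622 = $64.59
Taxable wages = $1,038.42 − $64.59 = $973.83
Local income tax: $973.83 × 0.01 = $9.74
SDI: $1,038.42 × 0.015 = $15.58
State unemployment insurance (employee share): only $147,194.41 − $146,484.27 = $710.14 of this check is subject → $710.14 × 0.0012 = $0.85
AD&D insurance premium: $41.87
Garnishment: $1,038.42 × 0.048 = $49.84
Medical insurance premium: $47.49
Total deductions = $64.59 + $9.74 + $15.58 + $0.85 + $41.87 + $49.84 + $47.49 = $229.96
Net pay = $1,038.42 − $229.96 = $808.46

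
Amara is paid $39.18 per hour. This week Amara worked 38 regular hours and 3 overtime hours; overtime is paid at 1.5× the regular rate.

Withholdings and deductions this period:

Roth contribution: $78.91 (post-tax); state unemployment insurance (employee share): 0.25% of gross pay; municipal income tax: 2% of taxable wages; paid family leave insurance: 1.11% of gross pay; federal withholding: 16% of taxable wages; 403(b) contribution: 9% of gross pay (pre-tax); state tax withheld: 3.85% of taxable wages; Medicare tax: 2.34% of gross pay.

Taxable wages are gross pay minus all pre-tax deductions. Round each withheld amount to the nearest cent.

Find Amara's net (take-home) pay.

$1,043.68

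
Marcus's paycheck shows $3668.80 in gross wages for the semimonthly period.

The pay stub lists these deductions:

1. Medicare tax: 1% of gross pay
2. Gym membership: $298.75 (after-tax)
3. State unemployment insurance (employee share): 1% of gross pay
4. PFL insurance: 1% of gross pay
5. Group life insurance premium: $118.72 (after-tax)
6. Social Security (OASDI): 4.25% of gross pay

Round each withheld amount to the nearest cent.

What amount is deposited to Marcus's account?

$2985.34

State unemployment insurance (employee share): $3668.80 × 0.01 = $36.69
Social Security (OASDI): $3668.80 × 0.0425 = $155.92
PFL insurance: $3668.80 × 0.01 = $36.69
Medicare tax: $3668.80 × 0.01 = $36.69
Group life insurance premium: $118.72
Gym membership: $298.75
Total deductions = $36.69 + $155.92 + $36.69 + $36.69 + $118.72 + $298.75 = $683.46
Net pay = $3668.80 − $683.46 = $2985.34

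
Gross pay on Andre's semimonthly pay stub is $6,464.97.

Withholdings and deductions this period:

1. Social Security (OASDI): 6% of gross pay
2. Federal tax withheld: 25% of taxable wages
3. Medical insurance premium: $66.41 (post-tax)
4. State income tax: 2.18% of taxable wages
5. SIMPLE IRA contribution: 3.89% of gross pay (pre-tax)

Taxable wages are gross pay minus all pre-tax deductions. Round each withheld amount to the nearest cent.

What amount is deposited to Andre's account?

$4,070.35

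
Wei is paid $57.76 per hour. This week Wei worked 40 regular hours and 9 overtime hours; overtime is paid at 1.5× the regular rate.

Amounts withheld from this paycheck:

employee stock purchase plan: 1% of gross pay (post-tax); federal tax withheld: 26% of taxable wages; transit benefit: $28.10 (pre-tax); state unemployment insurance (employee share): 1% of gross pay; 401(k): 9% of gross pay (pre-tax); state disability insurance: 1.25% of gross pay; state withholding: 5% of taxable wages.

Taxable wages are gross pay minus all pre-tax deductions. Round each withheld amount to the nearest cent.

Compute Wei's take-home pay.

$1,820.49

Regular pay: 40 × $57.76 = $2,310.40
Overtime pay: 9 × $57.76 × 1.5 = $779.76
Gross pay = $2,310.40 + $779.76 = $3,090.16
401(k): $3,090.16 × 0.09 = $278.11
Transit benefit: $28.10
Pre-tax total = $278.11 + $28.10 = $306.21
Taxable wages = $3,090.16 − $306.21 = $2,783.95
Federal tax withheld: $2,783.95 × 0.26 = $723.83
State withholding: $2,783.95 × 0.05 = $139.20
State disability insurance: $3,090.16 × 0.0125 = $38.63
State unemployment insurance (employee share): $3,090.16 × 0.01 = $30.90
Employee stock purchase plan: $3,090.16 × 0.01 = $30.90
Total deductions = $278.11 + $28.10 + $723.83 + $139.20 + $38.63 + $30.90 + $30.90 = $1,269.67
Net pay = $3,090.16 − $1,269.67 = $1,820.49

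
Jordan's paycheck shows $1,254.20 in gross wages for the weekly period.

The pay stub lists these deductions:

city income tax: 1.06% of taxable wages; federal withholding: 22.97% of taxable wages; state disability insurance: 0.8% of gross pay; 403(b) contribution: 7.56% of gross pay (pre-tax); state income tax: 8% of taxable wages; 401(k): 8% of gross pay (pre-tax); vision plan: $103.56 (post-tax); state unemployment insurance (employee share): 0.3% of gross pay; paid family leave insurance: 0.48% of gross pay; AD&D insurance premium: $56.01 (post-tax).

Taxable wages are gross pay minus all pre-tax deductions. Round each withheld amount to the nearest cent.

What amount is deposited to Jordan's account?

$540.45

401(k): $1,254.20 × 0.08 = $100.34
403(b) contribution: $1,254.20 × 0.0756 = $94.82
Pre-tax total = $100.34 + $94.82 = $195.16
Taxable wages = $1,254.20 − $195.16 = $1,059.04
State income tax: $1,059.04 × 0.08 = $84.72
Federal withholding: $1,059.04 × 0.2297 = $243.26
City income tax: $1,059.04 × 0.0106 = $11.23
State unemployment insurance (employee share): $1,254.20 × 0.003 = $3.76
State disability insurance: $1,254.20 × 0.008 = $10.03
Paid family leave insurance: $1,254.20 × 0.0048 = $6.02
AD&D insurance premium: $56.01
Vision plan: $103.56
Total deductions = $100.34 + $94.82 + $84.72 + $243.26 + $11.23 + $3.76 + $10.03 + $6.02 + $56.01 + $103.56 = $713.75
Net pay = $1,254.20 − $713.75 = $540.45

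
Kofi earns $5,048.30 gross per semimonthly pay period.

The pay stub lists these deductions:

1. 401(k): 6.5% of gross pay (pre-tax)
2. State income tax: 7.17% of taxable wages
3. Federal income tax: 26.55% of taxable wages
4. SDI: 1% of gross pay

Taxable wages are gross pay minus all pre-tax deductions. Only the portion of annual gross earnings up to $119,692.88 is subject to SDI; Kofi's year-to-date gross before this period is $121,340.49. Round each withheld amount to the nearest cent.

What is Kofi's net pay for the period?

$3,128.52

401(k): $5,048.30 × 0.065 = $328.14
Taxable wages = $5,048.30 − $328.14 = $4,720.16
Federal income tax: $4,720.16 × 0.2655 = $1,253.20
State income tax: $4,720.16 × 0.0717 = $338.44
SDI: annual cap $119,692.88 already reached (YTD $121,340.49), so $0.00
Total deductions = $328.14 + $1,253.20 + $338.44 + $0.00 = $1,919.78
Net pay = $5,048.30 − $1,919.78 = $3,128.52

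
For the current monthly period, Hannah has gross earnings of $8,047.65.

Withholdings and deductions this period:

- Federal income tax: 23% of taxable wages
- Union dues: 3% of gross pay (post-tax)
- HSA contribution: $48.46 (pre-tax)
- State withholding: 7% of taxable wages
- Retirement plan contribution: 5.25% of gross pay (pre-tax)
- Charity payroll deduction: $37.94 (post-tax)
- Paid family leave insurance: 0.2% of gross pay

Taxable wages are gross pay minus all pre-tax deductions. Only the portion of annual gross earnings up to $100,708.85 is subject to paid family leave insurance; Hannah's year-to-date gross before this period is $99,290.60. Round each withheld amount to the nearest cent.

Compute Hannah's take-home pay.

HSA contribution: $48.46
Retirement plan contribution: $8,047.65 × 0.0525 = $422.50
Pre-tax total = $48.46 + $422.50 = $470.96
Taxable wages = $8,047.65 − $470.96 = $7,576.69
Federal income tax: $7,576.69 × 0.23 = $1,742.64
State withholding: $7,576.69 × 0.07 = $530.37
Paid family leave insurance: only $100,708.85 − $99,290.60 = $1,418.25 of this check is subject → $1,418.25 × 0.002 = $2.84
Union dues: $8,047.65 × 0.03 = $241.43
Charity payroll deduction: $37.94
Total deductions = $48.46 + $422.50 + $1,742.64 + $530.37 + $2.84 + $241.43 + $37.94 = $3,026.18
Net pay = $8,047.65 − $3,026.18 = $5,021.47

$5,021.47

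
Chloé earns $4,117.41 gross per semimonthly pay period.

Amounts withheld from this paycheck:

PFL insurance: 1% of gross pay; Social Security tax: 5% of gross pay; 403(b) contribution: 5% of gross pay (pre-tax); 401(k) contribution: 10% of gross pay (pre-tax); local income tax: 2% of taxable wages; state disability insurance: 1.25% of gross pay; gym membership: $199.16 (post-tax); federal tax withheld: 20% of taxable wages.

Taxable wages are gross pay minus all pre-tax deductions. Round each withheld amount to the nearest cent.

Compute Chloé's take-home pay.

$2,232.17

403(b) contribution: $4,117.41 × 0.05 = $205.87
401(k) contribution: $4,117.41 × 0.1 = $411.74
Pre-tax total = $205.87 + $411.74 = $617.61
Taxable wages = $4,117.41 − $617.61 = $3,499.80
Local income tax: $3,499.80 × 0.02 = $70.00
Federal tax withheld: $3,499.80 × 0.2 = $699.96
PFL insurance: $4,117.41 × 0.01 = $41.17
Social Security tax: $4,117.41 × 0.05 = $205.87
State disability insurance: $4,117.41 × 0.0125 = $51.47
Gym membership: $199.16
Total deductions = $205.87 + $411.74 + $70.00 + $699.96 + $41.17 + $205.87 + $51.47 + $199.16 = $1,885.24
Net pay = $4,117.41 − $1,885.24 = $2,232.17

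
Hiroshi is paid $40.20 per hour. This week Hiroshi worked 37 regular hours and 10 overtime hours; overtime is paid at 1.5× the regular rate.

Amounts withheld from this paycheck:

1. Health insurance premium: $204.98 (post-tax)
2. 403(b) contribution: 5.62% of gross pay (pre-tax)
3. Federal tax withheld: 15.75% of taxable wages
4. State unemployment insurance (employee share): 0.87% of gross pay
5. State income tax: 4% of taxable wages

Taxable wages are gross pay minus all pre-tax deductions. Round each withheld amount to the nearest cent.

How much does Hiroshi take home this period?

Regular pay: 37 × $40.20 = $1,487.40
Overtime pay: 10 × $40.20 × 1.5 = $603.00
Gross pay = $1,487.40 + $603.00 = $2,090.40
403(b) contribution: $2,090.40 × 0.0562 = $117.48
Taxable wages = $2,090.40 − $117.48 = $1,972.92
Federal tax withheld: $1,972.92 × 0.1575 = $310.73
State income tax: $1,972.92 × 0.04 = $78.92
State unemployment insurance (employee share): $2,090.40 × 0.0087 = $18.19
Health insurance premium: $204.98
Total deductions = $117.48 + $310.73 + $78.92 + $18.19 + $204.98 = $730.30
Net pay = $2,090.40 − $730.30 = $1,360.10

$1,360.10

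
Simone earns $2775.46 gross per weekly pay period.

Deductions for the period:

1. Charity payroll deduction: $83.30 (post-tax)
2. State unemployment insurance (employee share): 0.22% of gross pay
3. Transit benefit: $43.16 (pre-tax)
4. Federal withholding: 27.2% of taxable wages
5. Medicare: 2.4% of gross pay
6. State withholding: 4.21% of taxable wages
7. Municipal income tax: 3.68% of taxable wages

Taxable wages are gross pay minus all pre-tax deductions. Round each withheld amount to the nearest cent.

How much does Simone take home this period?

$1617.51

Transit benefit: $43.16
Taxable wages = $2775.46 − $43.16 = $2732.30
Municipal income tax: $2732.30 × 0.0368 = $100.55
Federal withholding: $2732.30 × 0.272 = $743.19
State withholding: $2732.30 × 0.0421 = $115.03
Medicare: $2775.46 × 0.024 = $66.61
State unemployment insurance (employee share): $2775.46 × 0.0022 = $6.11
Charity payroll deduction: $83.30
Total deductions = $43.16 + $100.55 + $743.19 + $115.03 + $66.61 + $6.11 + $83.30 = $1157.95
Net pay = $2775.46 − $1157.95 = $1617.51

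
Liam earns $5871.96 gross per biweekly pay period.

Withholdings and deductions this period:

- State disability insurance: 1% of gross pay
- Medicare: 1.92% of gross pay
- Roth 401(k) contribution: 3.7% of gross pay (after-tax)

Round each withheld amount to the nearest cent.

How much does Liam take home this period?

$5483.24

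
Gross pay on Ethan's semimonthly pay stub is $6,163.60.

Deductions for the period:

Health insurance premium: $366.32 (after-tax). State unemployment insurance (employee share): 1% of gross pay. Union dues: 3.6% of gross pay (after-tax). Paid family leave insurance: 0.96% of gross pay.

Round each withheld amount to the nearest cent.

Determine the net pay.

$5,454.58

Paid family leave insurance: $6,163.60 × 0.0096 = $59.17
State unemployment insurance (employee share): $6,163.60 × 0.01 = $61.64
Health insurance premium: $366.32
Union dues: $6,163.60 × 0.036 = $221.89
Total deductions = $59.17 + $61.64 + $366.32 + $221.89 = $709.02
Net pay = $6,163.60 − $709.02 = $5,454.58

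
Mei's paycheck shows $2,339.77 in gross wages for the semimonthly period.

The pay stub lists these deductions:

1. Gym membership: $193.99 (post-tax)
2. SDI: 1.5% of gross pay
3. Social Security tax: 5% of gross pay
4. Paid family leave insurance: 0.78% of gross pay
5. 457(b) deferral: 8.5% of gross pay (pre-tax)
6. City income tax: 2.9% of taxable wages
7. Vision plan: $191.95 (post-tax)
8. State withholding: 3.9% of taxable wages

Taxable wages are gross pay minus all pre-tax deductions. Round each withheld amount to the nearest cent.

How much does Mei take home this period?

$1,439.03

457(b) deferral: $2,339.77 × 0.085 = $198.88
Taxable wages = $2,339.77 − $198.88 = $2,140.89
State withholding: $2,140.89 × 0.039 = $83.49
City income tax: $2,140.89 × 0.029 = $62.09
SDI: $2,339.77 × 0.015 = $35.10
Social Security tax: $2,339.77 × 0.05 = $116.99
Paid family leave insurance: $2,339.77 × 0.0078 = $18.25
Gym membership: $193.99
Vision plan: $191.95
Total deductions = $198.88 + $83.49 + $62.09 + $35.10 + $116.99 + $18.25 + $193.99 + $191.95 = $900.74
Net pay = $2,339.77 − $900.74 = $1,439.03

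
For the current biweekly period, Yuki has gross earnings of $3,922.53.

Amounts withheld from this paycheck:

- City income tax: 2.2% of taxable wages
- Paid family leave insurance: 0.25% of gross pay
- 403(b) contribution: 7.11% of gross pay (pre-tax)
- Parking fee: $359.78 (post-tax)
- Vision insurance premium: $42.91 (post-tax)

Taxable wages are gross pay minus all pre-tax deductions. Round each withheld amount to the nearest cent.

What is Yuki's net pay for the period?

$3,150.98

403(b) contribution: $3,922.53 × 0.0711 = $278.89
Taxable wages = $3,922.53 − $278.89 = $3,643.64
City income tax: $3,643.64 × 0.022 = $80.16
Paid family leave insurance: $3,922.53 × 0.0025 = $9.81
Vision insurance premium: $42.91
Parking fee: $359.78
Total deductions = $278.89 + $80.16 + $9.81 + $42.91 + $359.78 = $771.55
Net pay = $3,922.53 − $771.55 = $3,150.98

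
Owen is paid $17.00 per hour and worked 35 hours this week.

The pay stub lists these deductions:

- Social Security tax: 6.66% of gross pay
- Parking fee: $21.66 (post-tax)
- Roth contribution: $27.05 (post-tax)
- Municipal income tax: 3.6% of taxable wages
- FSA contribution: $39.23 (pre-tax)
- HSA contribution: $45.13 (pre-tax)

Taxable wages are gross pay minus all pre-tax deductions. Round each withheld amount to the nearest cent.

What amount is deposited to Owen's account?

$403.92

Gross pay: 35 × $17.00 = $595.00
HSA contribution: $45.13
FSA contribution: $39.23
Pre-tax total = $45.13 + $39.23 = $84.36
Taxable wages = $595.00 − $84.36 = $510.64
Municipal income tax: $510.64 × 0.036 = $18.38
Social Security tax: $595.00 × 0.0666 = $39.63
Roth contribution: $27.05
Parking fee: $21.66
Total deductions = $45.13 + $39.23 + $18.38 + $39.63 + $27.05 + $21.66 = $191.08
Net pay = $595.00 − $191.08 = $403.92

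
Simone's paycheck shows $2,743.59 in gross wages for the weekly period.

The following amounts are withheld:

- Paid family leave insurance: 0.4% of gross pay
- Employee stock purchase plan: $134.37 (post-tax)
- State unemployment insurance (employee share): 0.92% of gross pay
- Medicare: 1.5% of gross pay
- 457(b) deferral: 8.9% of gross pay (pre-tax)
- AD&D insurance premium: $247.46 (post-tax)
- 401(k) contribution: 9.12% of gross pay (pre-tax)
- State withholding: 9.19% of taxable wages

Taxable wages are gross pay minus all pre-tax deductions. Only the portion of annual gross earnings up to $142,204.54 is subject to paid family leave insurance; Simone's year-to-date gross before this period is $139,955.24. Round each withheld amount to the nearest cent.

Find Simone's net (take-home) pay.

$1,585.27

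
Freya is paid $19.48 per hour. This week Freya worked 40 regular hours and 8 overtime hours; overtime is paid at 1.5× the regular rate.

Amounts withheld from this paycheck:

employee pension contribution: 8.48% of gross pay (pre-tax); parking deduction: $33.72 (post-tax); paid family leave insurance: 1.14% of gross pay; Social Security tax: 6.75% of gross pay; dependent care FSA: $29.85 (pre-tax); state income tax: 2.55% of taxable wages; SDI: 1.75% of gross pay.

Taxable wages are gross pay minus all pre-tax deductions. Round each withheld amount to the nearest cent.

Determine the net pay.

$742.96

Regular pay: 40 × $19.48 = $779.20
Overtime pay: 8 × $19.48 × 1.5 = $233.76
Gross pay = $779.20 + $233.76 = $1,012.96
Dependent care FSA: $29.85
Employee pension contribution: $1,012.96 × 0.0848 = $85.90
Pre-tax total = $29.85 + $85.90 = $115.75
Taxable wages = $1,012.96 − $115.75 = $897.21
State income tax: $897.21 × 0.0255 = $22.88
Paid family leave insurance: $1,012.96 × 0.0114 = $11.55
Social Security tax: $1,012.96 × 0.0675 = $68.37
SDI: $1,012.96 × 0.0175 = $17.73
Parking deduction: $33.72
Total deductions = $29.85 + $85.90 + $22.88 + $11.55 + $68.37 + $17.73 + $33.72 = $270.00
Net pay = $1,012.96 − $270.00 = $742.96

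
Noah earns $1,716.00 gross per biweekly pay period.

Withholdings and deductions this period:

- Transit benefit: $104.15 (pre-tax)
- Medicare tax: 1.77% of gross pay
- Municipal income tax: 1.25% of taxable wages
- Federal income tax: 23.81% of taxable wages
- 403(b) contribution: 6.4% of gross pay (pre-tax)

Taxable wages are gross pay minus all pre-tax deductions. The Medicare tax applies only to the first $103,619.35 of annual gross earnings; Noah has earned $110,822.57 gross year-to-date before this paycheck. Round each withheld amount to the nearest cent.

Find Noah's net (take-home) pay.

Transit benefit: $104.15
403(b) contribution: $1,716.00 × 0.064 = $109.82
Pre-tax total = $104.15 + $109.82 = $213.97
Taxable wages = $1,716.00 − $213.97 = $1,502.03
Municipal income tax: $1,502.03 × 0.0125 = $18.78
Federal income tax: $1,502.03 × 0.2381 = $357.63
Medicare tax: annual cap $103,619.35 already reached (YTD $110,822.57), so $0.00
Total deductions = $104.15 + $109.82 + $18.78 + $357.63 + $0.00 = $590.38
Net pay = $1,716.00 − $590.38 = $1,125.62

$1,125.62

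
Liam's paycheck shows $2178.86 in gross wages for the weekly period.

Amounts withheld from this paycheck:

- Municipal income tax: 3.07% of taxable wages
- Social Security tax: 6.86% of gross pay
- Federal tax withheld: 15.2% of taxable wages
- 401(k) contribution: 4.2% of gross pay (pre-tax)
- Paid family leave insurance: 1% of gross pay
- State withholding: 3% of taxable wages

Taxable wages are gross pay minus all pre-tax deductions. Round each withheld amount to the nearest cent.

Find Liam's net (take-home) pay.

401(k) contribution: $2178.86 × 0.042 = $91.51
Taxable wages = $2178.86 − $91.51 = $2087.35
Municipal income tax: $2087.35 × 0.0307 = $64.08
Federal tax withheld: $2087.35 × 0.152 = $317.28
State withholding: $2087.35 × 0.03 = $62.62
Social Security tax: $2178.86 × 0.0686 = $149.47
Paid family leave insurance: $2178.86 × 0.01 = $21.79
Total deductions = $91.51 + $64.08 + $317.28 + $62.62 + $149.47 + $21.79 = $706.75
Net pay = $2178.86 − $706.75 = $1472.11

$1472.11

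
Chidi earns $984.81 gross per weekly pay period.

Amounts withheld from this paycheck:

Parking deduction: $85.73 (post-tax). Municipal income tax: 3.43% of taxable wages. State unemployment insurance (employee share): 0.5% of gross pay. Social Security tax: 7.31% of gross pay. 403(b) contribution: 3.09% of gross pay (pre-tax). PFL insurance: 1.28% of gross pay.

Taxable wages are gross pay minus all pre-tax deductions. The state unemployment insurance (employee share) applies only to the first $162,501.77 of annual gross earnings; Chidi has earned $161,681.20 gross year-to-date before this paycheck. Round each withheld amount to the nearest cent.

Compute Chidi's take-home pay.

403(b) contribution: $984.81 × 0.0309 = $30.43
Taxable wages = $984.81 − $30.43 = $954.38
Municipal income tax: $954.38 × 0.0343 = $32.74
State unemployment insurance (employee share): only $162,501.77 − $161,681.20 = $820.57 of this check is subject → $820.57 × 0.005 = $4.10
PFL insurance: $984.81 × 0.0128 = $12.61
Social Security tax: $984.81 × 0.0731 = $71.99
Parking deduction: $85.73
Total deductions = $30.43 + $32.74 + $4.10 + $12.61 + $71.99 + $85.73 = $237.60
Net pay = $984.81 − $237.60 = $747.21

$747.21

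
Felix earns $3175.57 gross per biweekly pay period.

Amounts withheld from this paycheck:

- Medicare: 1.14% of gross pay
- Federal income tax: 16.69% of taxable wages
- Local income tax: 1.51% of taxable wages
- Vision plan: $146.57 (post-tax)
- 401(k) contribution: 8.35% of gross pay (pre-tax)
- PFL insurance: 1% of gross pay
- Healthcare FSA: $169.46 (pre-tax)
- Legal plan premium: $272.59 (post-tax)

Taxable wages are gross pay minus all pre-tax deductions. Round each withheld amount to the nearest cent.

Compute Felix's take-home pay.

Healthcare FSA: $169.46
401(k) contribution: $3175.57 × 0.0835 = $265.16
Pre-tax total = $169.46 + $265.16 = $434.62
Taxable wages = $3175.57 − $434.62 = $2740.95
Local income tax: $2740.95 × 0.0151 = $41.39
Federal income tax: $2740.95 × 0.1669 = $457.46
Medicare: $3175.57 × 0.0114 = $36.20
PFL insurance: $3175.57 × 0.01 = $31.76
Legal plan premium: $272.59
Vision plan: $146.57
Total deductions = $169.46 + $265.16 + $41.39 + $457.46 + $36.20 + $31.76 + $272.59 + $146.57 = $1420.59
Net pay = $3175.57 − $1420.59 = $1754.98

$1754.98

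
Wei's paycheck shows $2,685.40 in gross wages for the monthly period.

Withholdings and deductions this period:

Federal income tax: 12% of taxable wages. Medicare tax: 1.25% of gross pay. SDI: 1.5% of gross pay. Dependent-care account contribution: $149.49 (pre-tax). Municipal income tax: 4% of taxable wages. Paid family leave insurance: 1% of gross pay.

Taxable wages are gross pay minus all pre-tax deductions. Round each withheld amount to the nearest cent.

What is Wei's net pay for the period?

$2,029.46

Dependent-care account contribution: $149.49
Taxable wages = $2,685.40 − $149.49 = $2,535.91
Federal income tax: $2,535.91 × 0.12 = $304.31
Municipal income tax: $2,535.91 × 0.04 = $101.44
SDI: $2,685.40 × 0.015 = $40.28
Paid family leave insurance: $2,685.40 × 0.01 = $26.85
Medicare tax: $2,685.40 × 0.0125 = $33.57
Total deductions = $149.49 + $304.31 + $101.44 + $40.28 + $26.85 + $33.57 = $655.94
Net pay = $2,685.40 − $655.94 = $2,029.46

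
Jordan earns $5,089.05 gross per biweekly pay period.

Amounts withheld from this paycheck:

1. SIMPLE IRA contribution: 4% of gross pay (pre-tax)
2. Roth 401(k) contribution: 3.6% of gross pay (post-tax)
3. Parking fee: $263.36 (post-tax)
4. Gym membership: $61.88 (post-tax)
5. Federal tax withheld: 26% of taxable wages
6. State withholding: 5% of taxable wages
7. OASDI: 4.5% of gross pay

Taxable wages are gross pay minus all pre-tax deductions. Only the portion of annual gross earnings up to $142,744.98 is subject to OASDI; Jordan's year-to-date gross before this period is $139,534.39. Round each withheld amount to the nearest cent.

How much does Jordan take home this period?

$2,718.06

SIMPLE IRA contribution: $5,089.05 × 0.04 = $203.56
Taxable wages = $5,089.05 − $203.56 = $4,885.49
Federal tax withheld: $4,885.49 × 0.26 = $1,270.23
State withholding: $4,885.49 × 0.05 = $244.27
OASDI: only $142,744.98 − $139,534.39 = $3,210.59 of this check is subject → $3,210.59 × 0.045 = $144.48
Parking fee: $263.36
Roth 401(k) contribution: $5,089.05 × 0.036 = $183.21
Gym membership: $61.88
Total deductions = $203.56 + $1,270.23 + $244.27 + $144.48 + $263.36 + $183.21 + $61.88 = $2,370.99
Net pay = $5,089.05 − $2,370.99 = $2,718.06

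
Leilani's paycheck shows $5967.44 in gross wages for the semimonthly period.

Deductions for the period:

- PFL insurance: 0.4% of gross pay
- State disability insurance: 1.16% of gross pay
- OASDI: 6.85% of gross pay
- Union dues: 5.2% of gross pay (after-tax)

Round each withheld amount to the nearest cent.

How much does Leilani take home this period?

$5155.27

PFL insurance: $5967.44 × 0.004 = $23.87
State disability insurance: $5967.44 × 0.0116 = $69.22
OASDI: $5967.44 × 0.0685 = $408.77
Union dues: $5967.44 × 0.052 = $310.31
Total deductions = $23.87 + $69.22 + $408.77 + $310.31 = $812.17
Net pay = $5967.44 − $812.17 = $5155.27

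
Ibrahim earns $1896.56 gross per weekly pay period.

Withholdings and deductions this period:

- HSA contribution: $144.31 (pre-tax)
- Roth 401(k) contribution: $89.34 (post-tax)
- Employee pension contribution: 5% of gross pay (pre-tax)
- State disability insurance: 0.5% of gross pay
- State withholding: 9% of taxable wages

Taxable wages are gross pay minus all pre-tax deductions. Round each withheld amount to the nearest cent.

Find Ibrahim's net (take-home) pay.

$1409.43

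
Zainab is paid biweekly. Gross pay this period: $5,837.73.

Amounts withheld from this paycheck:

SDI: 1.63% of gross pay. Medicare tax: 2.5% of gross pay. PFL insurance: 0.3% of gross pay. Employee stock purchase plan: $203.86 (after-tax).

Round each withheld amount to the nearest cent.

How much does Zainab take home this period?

$5,375.27

SDI: $5,837.73 × 0.0163 = $95.15
Medicare tax: $5,837.73 × 0.025 = $145.94
PFL insurance: $5,837.73 × 0.003 = $17.51
Employee stock purchase plan: $203.86
Total deductions = $95.15 + $145.94 + $17.51 + $203.86 = $462.46
Net pay = $5,837.73 − $462.46 = $5,375.27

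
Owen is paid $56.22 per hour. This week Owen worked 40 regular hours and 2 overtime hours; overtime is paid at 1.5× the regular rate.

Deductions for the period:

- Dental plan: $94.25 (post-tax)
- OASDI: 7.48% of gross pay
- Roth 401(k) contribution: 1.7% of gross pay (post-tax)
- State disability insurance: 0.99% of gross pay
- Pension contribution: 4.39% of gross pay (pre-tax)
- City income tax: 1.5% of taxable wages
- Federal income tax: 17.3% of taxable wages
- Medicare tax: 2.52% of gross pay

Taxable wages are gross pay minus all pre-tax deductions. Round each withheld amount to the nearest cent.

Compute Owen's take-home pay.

$1,475.77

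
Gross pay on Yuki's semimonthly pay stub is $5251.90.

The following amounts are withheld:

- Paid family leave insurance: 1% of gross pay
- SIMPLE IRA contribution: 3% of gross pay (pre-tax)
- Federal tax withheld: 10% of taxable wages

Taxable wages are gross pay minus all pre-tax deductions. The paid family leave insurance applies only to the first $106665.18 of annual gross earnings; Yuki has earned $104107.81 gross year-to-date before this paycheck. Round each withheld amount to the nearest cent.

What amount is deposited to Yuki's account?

$4559.34

SIMPLE IRA contribution: $5251.90 × 0.03 = $157.56
Taxable wages = $5251.90 − $157.56 = $5094.34
Federal tax withheld: $5094.34 × 0.1 = $509.43
Paid family leave insurance: only $106665.18 − $104107.81 = $2557.37 of this check is subject → $2557.37 × 0.01 = $25.57
Total deductions = $157.56 + $509.43 + $25.57 = $692.56
Net pay = $5251.90 − $692.56 = $4559.34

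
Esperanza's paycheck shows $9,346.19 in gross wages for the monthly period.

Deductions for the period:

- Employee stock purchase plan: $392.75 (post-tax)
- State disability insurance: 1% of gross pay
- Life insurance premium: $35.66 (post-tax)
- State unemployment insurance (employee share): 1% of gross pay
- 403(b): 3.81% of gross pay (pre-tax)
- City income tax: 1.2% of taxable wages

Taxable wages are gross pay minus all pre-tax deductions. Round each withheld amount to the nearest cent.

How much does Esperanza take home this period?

403(b): $9,346.19 × 0.0381 = $356.09
Taxable wages = $9,346.19 − $356.09 = $8,990.10
City income tax: $8,990.10 × 0.012 = $107.88
State unemployment insurance (employee share): $9,346.19 × 0.01 = $93.46
State disability insurance: $9,346.19 × 0.01 = $93.46
Life insurance premium: $35.66
Employee stock purchase plan: $392.75
Total deductions = $356.09 + $107.88 + $93.46 + $93.46 + $35.66 + $392.75 = $1,079.30
Net pay = $9,346.19 − $1,079.30 = $8,266.89

$8,266.89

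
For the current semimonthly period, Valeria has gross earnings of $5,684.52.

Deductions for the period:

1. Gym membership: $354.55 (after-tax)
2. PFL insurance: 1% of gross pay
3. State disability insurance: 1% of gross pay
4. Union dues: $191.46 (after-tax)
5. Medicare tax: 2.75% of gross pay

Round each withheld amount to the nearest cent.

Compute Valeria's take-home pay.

Medicare tax: $5,684.52 × 0.0275 = $156.32
State disability insurance: $5,684.52 × 0.01 = $56.85
PFL insurance: $5,684.52 × 0.01 = $56.85
Gym membership: $354.55
Union dues: $191.46
Total deductions = $156.32 + $56.85 + $56.85 + $354.55 + $191.46 = $816.03
Net pay = $5,684.52 − $816.03 = $4,868.49

$4,868.49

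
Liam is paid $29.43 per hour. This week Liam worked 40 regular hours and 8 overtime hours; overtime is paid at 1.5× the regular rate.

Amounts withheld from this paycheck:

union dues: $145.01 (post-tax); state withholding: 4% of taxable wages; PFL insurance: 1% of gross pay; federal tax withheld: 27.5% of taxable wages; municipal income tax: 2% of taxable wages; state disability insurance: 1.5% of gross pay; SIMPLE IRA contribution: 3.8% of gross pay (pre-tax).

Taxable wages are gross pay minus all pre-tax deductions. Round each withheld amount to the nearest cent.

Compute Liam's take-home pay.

Regular pay: 40 × $29.43 = $1,177.20
Overtime pay: 8 × $29.43 × 1.5 = $353.16
Gross pay = $1,177.20 + $353.16 = $1,530.36
SIMPLE IRA contribution: $1,530.36 × 0.038 = $58.15
Taxable wages = $1,530.36 − $58.15 = $1,472.21
State withholding: $1,472.21 × 0.04 = $58.89
Federal tax withheld: $1,472.21 × 0.275 = $404.86
Municipal income tax: $1,472.21 × 0.02 = $29.44
PFL insurance: $1,530.36 × 0.01 = $15.30
State disability insurance: $1,530.36 × 0.015 = $22.96
Union dues: $145.01
Total deductions = $58.15 + $58.89 + $404.86 + $29.44 + $15.30 + $22.96 + $145.01 = $734.61
Net pay = $1,530.36 − $734.61 = $795.75

$795.75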